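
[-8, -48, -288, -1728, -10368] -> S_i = -8*6^i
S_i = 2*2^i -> [2, 4, 8, 16, 32]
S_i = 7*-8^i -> [7, -56, 448, -3584, 28672]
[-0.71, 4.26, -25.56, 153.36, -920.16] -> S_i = -0.71*(-6.00)^i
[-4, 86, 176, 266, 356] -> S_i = -4 + 90*i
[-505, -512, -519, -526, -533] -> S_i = -505 + -7*i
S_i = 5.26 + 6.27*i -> [5.26, 11.53, 17.8, 24.07, 30.34]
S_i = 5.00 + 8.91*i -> [5.0, 13.91, 22.82, 31.73, 40.64]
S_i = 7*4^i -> [7, 28, 112, 448, 1792]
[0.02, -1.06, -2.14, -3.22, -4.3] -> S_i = 0.02 + -1.08*i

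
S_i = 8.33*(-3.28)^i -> [8.33, -27.32, 89.62, -293.95, 964.14]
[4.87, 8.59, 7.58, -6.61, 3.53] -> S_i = Random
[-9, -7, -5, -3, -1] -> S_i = -9 + 2*i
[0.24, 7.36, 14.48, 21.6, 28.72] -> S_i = 0.24 + 7.12*i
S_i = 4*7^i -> [4, 28, 196, 1372, 9604]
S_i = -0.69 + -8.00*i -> [-0.69, -8.69, -16.69, -24.69, -32.69]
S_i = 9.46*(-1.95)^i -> [9.46, -18.45, 35.97, -70.14, 136.78]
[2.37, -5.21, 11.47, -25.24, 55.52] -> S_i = 2.37*(-2.20)^i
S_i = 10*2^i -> [10, 20, 40, 80, 160]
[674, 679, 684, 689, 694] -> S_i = 674 + 5*i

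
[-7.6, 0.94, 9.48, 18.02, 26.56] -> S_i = -7.60 + 8.54*i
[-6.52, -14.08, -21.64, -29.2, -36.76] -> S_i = -6.52 + -7.56*i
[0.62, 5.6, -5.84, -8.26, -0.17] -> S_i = Random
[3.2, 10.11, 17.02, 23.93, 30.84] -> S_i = 3.20 + 6.91*i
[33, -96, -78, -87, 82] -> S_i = Random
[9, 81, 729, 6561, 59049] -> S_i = 9*9^i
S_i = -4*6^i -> [-4, -24, -144, -864, -5184]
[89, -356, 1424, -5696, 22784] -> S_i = 89*-4^i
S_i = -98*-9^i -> [-98, 882, -7938, 71442, -642978]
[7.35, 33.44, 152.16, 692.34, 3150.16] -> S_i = 7.35*4.55^i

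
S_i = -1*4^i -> [-1, -4, -16, -64, -256]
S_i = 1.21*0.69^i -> [1.21, 0.83, 0.58, 0.4, 0.27]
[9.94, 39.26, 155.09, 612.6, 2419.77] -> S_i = 9.94*3.95^i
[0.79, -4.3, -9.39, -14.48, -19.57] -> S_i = 0.79 + -5.09*i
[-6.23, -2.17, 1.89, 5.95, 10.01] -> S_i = -6.23 + 4.06*i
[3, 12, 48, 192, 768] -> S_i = 3*4^i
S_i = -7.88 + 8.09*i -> [-7.88, 0.21, 8.3, 16.39, 24.48]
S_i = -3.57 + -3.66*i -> [-3.57, -7.23, -10.89, -14.55, -18.21]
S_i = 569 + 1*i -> [569, 570, 571, 572, 573]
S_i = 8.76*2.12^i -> [8.76, 18.57, 39.37, 83.47, 176.95]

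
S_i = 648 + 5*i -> [648, 653, 658, 663, 668]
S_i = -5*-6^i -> [-5, 30, -180, 1080, -6480]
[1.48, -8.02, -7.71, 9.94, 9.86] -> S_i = Random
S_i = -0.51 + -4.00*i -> [-0.51, -4.51, -8.51, -12.51, -16.51]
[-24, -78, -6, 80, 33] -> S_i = Random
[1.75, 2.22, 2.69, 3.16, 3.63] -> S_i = 1.75 + 0.47*i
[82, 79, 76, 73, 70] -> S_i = 82 + -3*i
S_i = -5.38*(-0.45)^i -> [-5.38, 2.42, -1.09, 0.49, -0.22]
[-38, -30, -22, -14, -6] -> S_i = -38 + 8*i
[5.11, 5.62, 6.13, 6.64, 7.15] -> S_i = 5.11 + 0.51*i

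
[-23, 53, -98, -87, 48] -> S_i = Random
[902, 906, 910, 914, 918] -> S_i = 902 + 4*i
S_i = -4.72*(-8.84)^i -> [-4.72, 41.72, -368.85, 3260.61, -28823.79]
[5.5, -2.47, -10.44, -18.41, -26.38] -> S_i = 5.50 + -7.97*i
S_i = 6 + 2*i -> [6, 8, 10, 12, 14]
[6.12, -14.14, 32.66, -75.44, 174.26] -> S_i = 6.12*(-2.31)^i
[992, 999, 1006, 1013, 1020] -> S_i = 992 + 7*i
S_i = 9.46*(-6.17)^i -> [9.46, -58.37, 360.13, -2222.01, 13709.82]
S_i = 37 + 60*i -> [37, 97, 157, 217, 277]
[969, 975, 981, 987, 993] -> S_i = 969 + 6*i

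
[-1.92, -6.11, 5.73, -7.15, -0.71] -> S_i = Random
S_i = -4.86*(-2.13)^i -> [-4.86, 10.35, -22.05, 46.97, -100.04]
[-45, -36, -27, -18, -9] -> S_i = -45 + 9*i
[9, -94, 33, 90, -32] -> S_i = Random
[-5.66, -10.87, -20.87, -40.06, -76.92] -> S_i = -5.66*1.92^i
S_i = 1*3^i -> [1, 3, 9, 27, 81]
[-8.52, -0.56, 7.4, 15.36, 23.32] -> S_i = -8.52 + 7.96*i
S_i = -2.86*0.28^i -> [-2.86, -0.8, -0.22, -0.06, -0.02]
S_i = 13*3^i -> [13, 39, 117, 351, 1053]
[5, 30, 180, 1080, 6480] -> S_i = 5*6^i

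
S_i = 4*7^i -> [4, 28, 196, 1372, 9604]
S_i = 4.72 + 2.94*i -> [4.72, 7.66, 10.6, 13.54, 16.48]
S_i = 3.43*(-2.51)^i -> [3.43, -8.61, 21.61, -54.24, 136.14]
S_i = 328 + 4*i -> [328, 332, 336, 340, 344]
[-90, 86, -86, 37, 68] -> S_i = Random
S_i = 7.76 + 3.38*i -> [7.76, 11.14, 14.52, 17.9, 21.28]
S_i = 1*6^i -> [1, 6, 36, 216, 1296]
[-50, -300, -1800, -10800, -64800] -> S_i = -50*6^i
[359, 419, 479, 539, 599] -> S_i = 359 + 60*i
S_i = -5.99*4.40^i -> [-5.99, -26.36, -115.97, -510.25, -2245.11]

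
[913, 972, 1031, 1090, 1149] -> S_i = 913 + 59*i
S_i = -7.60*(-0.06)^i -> [-7.6, 0.46, -0.03, 0.0, -0.0]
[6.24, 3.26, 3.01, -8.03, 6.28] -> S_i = Random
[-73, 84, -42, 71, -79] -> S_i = Random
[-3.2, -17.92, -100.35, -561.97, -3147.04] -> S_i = -3.20*5.60^i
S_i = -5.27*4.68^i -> [-5.27, -24.66, -115.43, -540.19, -2528.1]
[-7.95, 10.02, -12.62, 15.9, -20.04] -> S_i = -7.95*(-1.26)^i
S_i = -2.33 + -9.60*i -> [-2.33, -11.93, -21.53, -31.13, -40.73]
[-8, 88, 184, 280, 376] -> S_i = -8 + 96*i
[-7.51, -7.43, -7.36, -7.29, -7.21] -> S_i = -7.51*0.99^i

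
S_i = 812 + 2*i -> [812, 814, 816, 818, 820]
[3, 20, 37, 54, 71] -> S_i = 3 + 17*i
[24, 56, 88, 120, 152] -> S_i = 24 + 32*i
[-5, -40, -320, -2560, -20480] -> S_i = -5*8^i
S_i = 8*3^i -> [8, 24, 72, 216, 648]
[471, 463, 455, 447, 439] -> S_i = 471 + -8*i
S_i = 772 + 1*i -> [772, 773, 774, 775, 776]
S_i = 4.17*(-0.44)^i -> [4.17, -1.83, 0.81, -0.36, 0.16]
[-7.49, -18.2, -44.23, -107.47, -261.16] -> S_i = -7.49*2.43^i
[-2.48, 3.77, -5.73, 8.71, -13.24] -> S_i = -2.48*(-1.52)^i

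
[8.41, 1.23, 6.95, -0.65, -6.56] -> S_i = Random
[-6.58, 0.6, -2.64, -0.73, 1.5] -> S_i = Random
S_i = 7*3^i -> [7, 21, 63, 189, 567]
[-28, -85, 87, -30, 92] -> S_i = Random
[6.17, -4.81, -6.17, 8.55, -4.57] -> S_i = Random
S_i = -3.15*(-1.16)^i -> [-3.15, 3.65, -4.24, 4.92, -5.7]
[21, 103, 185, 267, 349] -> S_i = 21 + 82*i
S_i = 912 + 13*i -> [912, 925, 938, 951, 964]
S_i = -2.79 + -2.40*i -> [-2.79, -5.19, -7.59, -9.99, -12.39]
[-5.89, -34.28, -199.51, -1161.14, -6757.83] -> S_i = -5.89*5.82^i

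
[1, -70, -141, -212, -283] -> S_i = 1 + -71*i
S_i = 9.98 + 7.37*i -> [9.98, 17.35, 24.72, 32.09, 39.46]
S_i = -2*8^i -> [-2, -16, -128, -1024, -8192]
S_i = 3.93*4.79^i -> [3.93, 18.82, 90.17, 431.92, 2068.88]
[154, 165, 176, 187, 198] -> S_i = 154 + 11*i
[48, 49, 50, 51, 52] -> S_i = 48 + 1*i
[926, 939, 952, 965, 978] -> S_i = 926 + 13*i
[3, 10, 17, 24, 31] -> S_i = 3 + 7*i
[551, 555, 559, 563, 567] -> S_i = 551 + 4*i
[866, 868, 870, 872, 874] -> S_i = 866 + 2*i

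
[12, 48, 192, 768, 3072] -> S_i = 12*4^i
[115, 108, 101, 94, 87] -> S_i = 115 + -7*i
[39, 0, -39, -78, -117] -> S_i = 39 + -39*i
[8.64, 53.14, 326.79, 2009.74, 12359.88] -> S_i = 8.64*6.15^i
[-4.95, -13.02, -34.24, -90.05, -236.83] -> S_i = -4.95*2.63^i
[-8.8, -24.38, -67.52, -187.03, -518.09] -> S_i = -8.80*2.77^i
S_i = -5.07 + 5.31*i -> [-5.07, 0.24, 5.55, 10.86, 16.17]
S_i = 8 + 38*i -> [8, 46, 84, 122, 160]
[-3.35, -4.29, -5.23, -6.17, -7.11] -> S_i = -3.35 + -0.94*i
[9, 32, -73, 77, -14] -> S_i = Random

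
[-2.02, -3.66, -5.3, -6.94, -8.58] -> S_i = -2.02 + -1.64*i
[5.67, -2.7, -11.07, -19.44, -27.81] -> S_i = 5.67 + -8.37*i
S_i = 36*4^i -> [36, 144, 576, 2304, 9216]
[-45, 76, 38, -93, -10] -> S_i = Random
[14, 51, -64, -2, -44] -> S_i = Random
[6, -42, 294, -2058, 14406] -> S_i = 6*-7^i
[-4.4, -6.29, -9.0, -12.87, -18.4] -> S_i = -4.40*1.43^i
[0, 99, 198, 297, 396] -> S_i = 0 + 99*i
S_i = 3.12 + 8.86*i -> [3.12, 11.98, 20.84, 29.7, 38.56]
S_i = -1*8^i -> [-1, -8, -64, -512, -4096]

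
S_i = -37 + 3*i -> [-37, -34, -31, -28, -25]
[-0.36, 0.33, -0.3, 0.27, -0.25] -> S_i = -0.36*(-0.91)^i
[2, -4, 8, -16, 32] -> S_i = 2*-2^i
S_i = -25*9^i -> [-25, -225, -2025, -18225, -164025]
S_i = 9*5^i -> [9, 45, 225, 1125, 5625]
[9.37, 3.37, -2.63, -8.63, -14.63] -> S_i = 9.37 + -6.00*i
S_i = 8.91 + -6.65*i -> [8.91, 2.26, -4.39, -11.04, -17.69]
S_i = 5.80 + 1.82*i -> [5.8, 7.62, 9.44, 11.26, 13.08]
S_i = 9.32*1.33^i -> [9.32, 12.4, 16.49, 21.93, 29.16]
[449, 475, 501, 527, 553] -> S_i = 449 + 26*i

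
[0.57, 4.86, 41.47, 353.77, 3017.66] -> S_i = 0.57*8.53^i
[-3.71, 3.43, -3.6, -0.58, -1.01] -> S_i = Random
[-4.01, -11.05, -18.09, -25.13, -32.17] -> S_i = -4.01 + -7.04*i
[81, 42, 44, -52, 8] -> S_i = Random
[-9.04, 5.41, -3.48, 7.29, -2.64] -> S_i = Random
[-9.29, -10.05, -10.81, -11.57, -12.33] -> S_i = -9.29 + -0.76*i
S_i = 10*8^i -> [10, 80, 640, 5120, 40960]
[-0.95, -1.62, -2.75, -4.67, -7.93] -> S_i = -0.95*1.70^i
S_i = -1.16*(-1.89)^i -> [-1.16, 2.19, -4.14, 7.83, -14.8]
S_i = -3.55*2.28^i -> [-3.55, -8.09, -18.45, -42.08, -95.93]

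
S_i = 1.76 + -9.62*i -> [1.76, -7.86, -17.48, -27.1, -36.72]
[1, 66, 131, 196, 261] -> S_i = 1 + 65*i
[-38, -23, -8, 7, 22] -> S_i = -38 + 15*i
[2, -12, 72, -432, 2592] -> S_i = 2*-6^i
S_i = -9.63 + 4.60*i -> [-9.63, -5.03, -0.43, 4.17, 8.77]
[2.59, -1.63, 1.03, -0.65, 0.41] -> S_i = 2.59*(-0.63)^i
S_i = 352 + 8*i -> [352, 360, 368, 376, 384]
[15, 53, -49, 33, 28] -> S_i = Random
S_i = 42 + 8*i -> [42, 50, 58, 66, 74]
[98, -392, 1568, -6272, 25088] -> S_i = 98*-4^i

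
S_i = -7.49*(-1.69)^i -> [-7.49, 12.66, -21.39, 36.15, -61.1]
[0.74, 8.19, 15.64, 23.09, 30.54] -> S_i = 0.74 + 7.45*i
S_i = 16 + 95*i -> [16, 111, 206, 301, 396]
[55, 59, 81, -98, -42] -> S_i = Random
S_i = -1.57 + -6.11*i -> [-1.57, -7.68, -13.79, -19.9, -26.01]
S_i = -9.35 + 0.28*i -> [-9.35, -9.07, -8.79, -8.51, -8.23]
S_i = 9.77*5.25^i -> [9.77, 51.29, 269.29, 1413.75, 7422.19]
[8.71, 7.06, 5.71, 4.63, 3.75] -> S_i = 8.71*0.81^i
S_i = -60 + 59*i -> [-60, -1, 58, 117, 176]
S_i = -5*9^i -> [-5, -45, -405, -3645, -32805]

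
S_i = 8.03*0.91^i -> [8.03, 7.31, 6.65, 6.05, 5.51]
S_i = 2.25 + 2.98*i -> [2.25, 5.23, 8.21, 11.19, 14.17]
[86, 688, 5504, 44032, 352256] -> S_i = 86*8^i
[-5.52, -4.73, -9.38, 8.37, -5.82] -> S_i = Random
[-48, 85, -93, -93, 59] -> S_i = Random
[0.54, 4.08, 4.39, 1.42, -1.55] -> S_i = Random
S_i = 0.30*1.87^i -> [0.3, 0.56, 1.05, 1.96, 3.67]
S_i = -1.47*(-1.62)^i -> [-1.47, 2.38, -3.86, 6.25, -10.12]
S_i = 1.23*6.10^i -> [1.23, 7.5, 45.77, 279.19, 1703.04]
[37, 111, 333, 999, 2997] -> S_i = 37*3^i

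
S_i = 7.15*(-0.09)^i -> [7.15, -0.64, 0.06, -0.01, 0.0]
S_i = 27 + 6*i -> [27, 33, 39, 45, 51]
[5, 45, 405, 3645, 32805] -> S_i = 5*9^i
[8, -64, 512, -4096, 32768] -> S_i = 8*-8^i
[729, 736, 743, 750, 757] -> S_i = 729 + 7*i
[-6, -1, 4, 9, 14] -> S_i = -6 + 5*i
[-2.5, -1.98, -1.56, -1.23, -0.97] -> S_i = -2.50*0.79^i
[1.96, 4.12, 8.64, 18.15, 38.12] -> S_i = 1.96*2.10^i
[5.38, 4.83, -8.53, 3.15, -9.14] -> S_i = Random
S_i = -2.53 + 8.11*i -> [-2.53, 5.58, 13.69, 21.8, 29.91]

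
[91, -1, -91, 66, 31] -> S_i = Random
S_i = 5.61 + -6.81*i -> [5.61, -1.2, -8.01, -14.82, -21.63]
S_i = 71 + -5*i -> [71, 66, 61, 56, 51]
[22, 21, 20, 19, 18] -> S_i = 22 + -1*i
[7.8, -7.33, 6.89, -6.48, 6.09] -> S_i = 7.80*(-0.94)^i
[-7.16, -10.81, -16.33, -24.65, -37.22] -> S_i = -7.16*1.51^i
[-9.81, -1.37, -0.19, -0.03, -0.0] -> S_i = -9.81*0.14^i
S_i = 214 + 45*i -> [214, 259, 304, 349, 394]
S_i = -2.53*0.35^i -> [-2.53, -0.89, -0.31, -0.11, -0.04]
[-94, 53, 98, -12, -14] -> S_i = Random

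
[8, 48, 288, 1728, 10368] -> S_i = 8*6^i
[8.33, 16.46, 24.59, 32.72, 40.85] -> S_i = 8.33 + 8.13*i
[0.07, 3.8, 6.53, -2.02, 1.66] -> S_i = Random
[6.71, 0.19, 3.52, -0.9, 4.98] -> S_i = Random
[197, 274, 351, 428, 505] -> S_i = 197 + 77*i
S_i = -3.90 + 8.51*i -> [-3.9, 4.61, 13.12, 21.63, 30.14]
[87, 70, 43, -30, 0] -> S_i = Random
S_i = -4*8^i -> [-4, -32, -256, -2048, -16384]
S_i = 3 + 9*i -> [3, 12, 21, 30, 39]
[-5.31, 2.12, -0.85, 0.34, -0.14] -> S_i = -5.31*(-0.40)^i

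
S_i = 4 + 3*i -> [4, 7, 10, 13, 16]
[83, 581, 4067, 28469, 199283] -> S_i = 83*7^i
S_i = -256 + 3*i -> [-256, -253, -250, -247, -244]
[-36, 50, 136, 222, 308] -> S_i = -36 + 86*i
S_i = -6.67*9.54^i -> [-6.67, -63.63, -607.05, -5791.23, -55248.35]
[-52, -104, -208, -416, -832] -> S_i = -52*2^i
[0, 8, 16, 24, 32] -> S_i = 0 + 8*i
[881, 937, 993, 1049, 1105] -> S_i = 881 + 56*i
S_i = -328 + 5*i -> [-328, -323, -318, -313, -308]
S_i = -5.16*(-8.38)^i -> [-5.16, 43.24, -362.36, 3036.56, -25446.37]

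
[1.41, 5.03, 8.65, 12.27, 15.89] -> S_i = 1.41 + 3.62*i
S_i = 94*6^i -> [94, 564, 3384, 20304, 121824]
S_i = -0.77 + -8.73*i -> [-0.77, -9.5, -18.23, -26.96, -35.69]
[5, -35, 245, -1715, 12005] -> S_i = 5*-7^i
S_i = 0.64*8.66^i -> [0.64, 5.54, 48.0, 415.66, 3599.58]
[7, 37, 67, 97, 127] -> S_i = 7 + 30*i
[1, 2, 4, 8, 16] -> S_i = 1*2^i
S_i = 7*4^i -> [7, 28, 112, 448, 1792]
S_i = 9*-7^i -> [9, -63, 441, -3087, 21609]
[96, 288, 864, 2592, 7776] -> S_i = 96*3^i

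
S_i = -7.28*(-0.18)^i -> [-7.28, 1.31, -0.24, 0.04, -0.01]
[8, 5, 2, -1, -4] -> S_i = 8 + -3*i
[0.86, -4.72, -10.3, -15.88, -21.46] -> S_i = 0.86 + -5.58*i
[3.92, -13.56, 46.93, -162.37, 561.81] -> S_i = 3.92*(-3.46)^i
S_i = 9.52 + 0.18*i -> [9.52, 9.7, 9.88, 10.06, 10.24]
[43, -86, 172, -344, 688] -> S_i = 43*-2^i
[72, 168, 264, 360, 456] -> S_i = 72 + 96*i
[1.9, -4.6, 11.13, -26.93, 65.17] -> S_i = 1.90*(-2.42)^i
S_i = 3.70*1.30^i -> [3.7, 4.81, 6.25, 8.13, 10.57]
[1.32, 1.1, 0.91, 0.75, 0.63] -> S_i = 1.32*0.83^i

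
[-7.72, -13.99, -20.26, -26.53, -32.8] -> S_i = -7.72 + -6.27*i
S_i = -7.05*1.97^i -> [-7.05, -13.89, -27.36, -53.9, -106.18]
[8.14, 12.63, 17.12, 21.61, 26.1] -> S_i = 8.14 + 4.49*i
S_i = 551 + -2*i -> [551, 549, 547, 545, 543]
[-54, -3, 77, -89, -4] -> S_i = Random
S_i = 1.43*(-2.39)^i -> [1.43, -3.42, 8.17, -19.52, 46.66]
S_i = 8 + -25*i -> [8, -17, -42, -67, -92]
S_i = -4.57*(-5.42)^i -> [-4.57, 24.77, -134.25, 727.64, -3943.79]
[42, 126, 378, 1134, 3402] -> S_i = 42*3^i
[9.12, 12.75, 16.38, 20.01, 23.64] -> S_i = 9.12 + 3.63*i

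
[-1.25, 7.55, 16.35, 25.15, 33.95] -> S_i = -1.25 + 8.80*i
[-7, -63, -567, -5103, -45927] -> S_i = -7*9^i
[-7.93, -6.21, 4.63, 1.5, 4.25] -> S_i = Random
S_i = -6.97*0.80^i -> [-6.97, -5.58, -4.46, -3.57, -2.85]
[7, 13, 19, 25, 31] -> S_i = 7 + 6*i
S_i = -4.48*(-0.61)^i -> [-4.48, 2.73, -1.67, 1.02, -0.62]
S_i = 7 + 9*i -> [7, 16, 25, 34, 43]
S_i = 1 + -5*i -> [1, -4, -9, -14, -19]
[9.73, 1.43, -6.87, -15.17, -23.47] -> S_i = 9.73 + -8.30*i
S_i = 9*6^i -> [9, 54, 324, 1944, 11664]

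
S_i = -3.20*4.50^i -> [-3.2, -14.4, -64.8, -291.6, -1312.2]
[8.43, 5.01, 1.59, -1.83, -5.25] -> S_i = 8.43 + -3.42*i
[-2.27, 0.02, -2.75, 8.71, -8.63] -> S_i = Random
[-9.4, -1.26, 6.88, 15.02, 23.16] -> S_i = -9.40 + 8.14*i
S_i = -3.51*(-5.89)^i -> [-3.51, 20.67, -121.77, 717.22, -4224.43]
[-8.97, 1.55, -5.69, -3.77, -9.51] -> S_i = Random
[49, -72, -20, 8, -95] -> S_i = Random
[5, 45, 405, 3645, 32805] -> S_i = 5*9^i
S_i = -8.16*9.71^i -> [-8.16, -79.23, -769.36, -7470.47, -72538.25]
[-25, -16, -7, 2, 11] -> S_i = -25 + 9*i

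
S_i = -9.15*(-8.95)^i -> [-9.15, 81.89, -732.94, 6559.79, -58710.16]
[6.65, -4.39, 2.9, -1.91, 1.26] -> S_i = 6.65*(-0.66)^i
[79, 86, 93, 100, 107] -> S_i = 79 + 7*i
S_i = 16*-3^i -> [16, -48, 144, -432, 1296]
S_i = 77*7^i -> [77, 539, 3773, 26411, 184877]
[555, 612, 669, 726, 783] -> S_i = 555 + 57*i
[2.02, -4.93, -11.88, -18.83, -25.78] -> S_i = 2.02 + -6.95*i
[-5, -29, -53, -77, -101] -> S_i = -5 + -24*i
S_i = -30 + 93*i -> [-30, 63, 156, 249, 342]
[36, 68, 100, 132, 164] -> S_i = 36 + 32*i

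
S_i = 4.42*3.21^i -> [4.42, 14.19, 45.54, 146.2, 469.29]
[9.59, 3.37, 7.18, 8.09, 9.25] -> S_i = Random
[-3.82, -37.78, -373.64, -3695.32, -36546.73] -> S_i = -3.82*9.89^i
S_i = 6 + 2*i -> [6, 8, 10, 12, 14]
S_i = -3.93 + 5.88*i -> [-3.93, 1.95, 7.83, 13.71, 19.59]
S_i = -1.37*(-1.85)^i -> [-1.37, 2.53, -4.69, 8.67, -16.05]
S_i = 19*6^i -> [19, 114, 684, 4104, 24624]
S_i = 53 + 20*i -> [53, 73, 93, 113, 133]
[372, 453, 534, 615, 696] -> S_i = 372 + 81*i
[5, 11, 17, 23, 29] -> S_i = 5 + 6*i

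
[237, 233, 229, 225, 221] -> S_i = 237 + -4*i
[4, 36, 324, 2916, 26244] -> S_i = 4*9^i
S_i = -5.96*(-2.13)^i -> [-5.96, 12.69, -27.04, 57.6, -122.68]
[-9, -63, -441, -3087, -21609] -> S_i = -9*7^i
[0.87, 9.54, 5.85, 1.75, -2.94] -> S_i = Random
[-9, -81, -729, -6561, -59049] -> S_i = -9*9^i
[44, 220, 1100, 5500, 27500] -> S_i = 44*5^i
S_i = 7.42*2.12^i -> [7.42, 15.73, 33.35, 70.7, 149.88]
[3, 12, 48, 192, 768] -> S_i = 3*4^i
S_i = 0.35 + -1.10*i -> [0.35, -0.75, -1.85, -2.95, -4.05]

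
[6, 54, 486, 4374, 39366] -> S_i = 6*9^i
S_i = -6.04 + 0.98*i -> [-6.04, -5.06, -4.08, -3.1, -2.12]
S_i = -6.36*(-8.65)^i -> [-6.36, 55.01, -475.87, 4116.29, -35605.87]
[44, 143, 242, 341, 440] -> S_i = 44 + 99*i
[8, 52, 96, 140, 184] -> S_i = 8 + 44*i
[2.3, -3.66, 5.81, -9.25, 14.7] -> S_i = 2.30*(-1.59)^i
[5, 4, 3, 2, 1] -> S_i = 5 + -1*i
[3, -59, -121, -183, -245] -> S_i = 3 + -62*i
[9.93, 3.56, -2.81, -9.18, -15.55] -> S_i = 9.93 + -6.37*i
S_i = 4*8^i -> [4, 32, 256, 2048, 16384]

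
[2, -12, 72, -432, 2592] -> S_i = 2*-6^i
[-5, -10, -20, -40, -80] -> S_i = -5*2^i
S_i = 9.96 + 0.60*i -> [9.96, 10.56, 11.16, 11.76, 12.36]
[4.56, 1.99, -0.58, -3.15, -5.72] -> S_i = 4.56 + -2.57*i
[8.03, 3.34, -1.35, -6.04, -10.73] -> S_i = 8.03 + -4.69*i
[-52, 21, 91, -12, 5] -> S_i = Random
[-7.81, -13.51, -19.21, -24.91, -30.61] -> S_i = -7.81 + -5.70*i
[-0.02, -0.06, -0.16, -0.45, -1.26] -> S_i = -0.02*2.82^i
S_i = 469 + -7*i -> [469, 462, 455, 448, 441]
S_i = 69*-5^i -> [69, -345, 1725, -8625, 43125]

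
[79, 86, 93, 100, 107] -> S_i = 79 + 7*i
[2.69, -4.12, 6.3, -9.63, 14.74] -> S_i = 2.69*(-1.53)^i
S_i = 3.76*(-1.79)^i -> [3.76, -6.73, 12.05, -21.56, 38.6]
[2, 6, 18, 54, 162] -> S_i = 2*3^i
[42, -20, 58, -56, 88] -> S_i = Random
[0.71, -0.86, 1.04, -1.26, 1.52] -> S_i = 0.71*(-1.21)^i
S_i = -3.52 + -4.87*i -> [-3.52, -8.39, -13.26, -18.13, -23.0]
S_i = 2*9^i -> [2, 18, 162, 1458, 13122]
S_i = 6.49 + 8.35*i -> [6.49, 14.84, 23.19, 31.54, 39.89]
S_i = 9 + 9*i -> [9, 18, 27, 36, 45]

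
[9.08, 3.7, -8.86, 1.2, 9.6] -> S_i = Random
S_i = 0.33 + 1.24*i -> [0.33, 1.57, 2.81, 4.05, 5.29]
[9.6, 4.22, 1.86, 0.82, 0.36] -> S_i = 9.60*0.44^i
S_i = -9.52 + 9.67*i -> [-9.52, 0.15, 9.82, 19.49, 29.16]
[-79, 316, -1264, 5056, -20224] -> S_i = -79*-4^i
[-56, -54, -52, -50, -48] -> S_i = -56 + 2*i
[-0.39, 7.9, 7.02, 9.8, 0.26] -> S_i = Random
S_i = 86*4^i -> [86, 344, 1376, 5504, 22016]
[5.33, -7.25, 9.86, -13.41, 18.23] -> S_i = 5.33*(-1.36)^i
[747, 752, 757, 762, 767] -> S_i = 747 + 5*i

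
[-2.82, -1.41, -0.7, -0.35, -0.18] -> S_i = -2.82*0.50^i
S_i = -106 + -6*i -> [-106, -112, -118, -124, -130]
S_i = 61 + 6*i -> [61, 67, 73, 79, 85]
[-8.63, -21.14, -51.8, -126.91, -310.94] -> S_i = -8.63*2.45^i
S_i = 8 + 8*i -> [8, 16, 24, 32, 40]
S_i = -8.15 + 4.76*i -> [-8.15, -3.39, 1.37, 6.13, 10.89]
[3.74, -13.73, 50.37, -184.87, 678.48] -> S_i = 3.74*(-3.67)^i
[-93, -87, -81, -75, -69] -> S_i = -93 + 6*i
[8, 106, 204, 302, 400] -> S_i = 8 + 98*i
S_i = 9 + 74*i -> [9, 83, 157, 231, 305]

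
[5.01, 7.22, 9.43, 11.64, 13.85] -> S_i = 5.01 + 2.21*i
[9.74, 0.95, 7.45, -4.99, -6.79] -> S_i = Random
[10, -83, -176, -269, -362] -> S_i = 10 + -93*i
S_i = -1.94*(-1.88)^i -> [-1.94, 3.65, -6.86, 12.89, -24.23]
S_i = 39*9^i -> [39, 351, 3159, 28431, 255879]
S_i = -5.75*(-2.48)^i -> [-5.75, 14.26, -35.36, 87.7, -217.51]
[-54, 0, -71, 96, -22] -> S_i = Random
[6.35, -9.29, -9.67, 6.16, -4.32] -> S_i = Random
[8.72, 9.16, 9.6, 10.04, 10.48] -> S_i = 8.72 + 0.44*i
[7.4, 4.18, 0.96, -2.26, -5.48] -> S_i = 7.40 + -3.22*i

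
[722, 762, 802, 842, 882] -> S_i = 722 + 40*i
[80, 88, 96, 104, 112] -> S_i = 80 + 8*i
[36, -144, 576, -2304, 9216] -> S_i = 36*-4^i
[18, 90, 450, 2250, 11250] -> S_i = 18*5^i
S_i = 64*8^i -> [64, 512, 4096, 32768, 262144]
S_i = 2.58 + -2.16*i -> [2.58, 0.42, -1.74, -3.9, -6.06]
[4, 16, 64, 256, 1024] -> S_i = 4*4^i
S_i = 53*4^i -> [53, 212, 848, 3392, 13568]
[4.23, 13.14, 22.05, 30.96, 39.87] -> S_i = 4.23 + 8.91*i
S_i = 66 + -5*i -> [66, 61, 56, 51, 46]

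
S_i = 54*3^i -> [54, 162, 486, 1458, 4374]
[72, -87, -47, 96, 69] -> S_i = Random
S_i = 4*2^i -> [4, 8, 16, 32, 64]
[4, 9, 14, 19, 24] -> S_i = 4 + 5*i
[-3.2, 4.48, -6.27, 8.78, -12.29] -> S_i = -3.20*(-1.40)^i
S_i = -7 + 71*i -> [-7, 64, 135, 206, 277]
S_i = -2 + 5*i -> [-2, 3, 8, 13, 18]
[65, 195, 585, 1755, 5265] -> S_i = 65*3^i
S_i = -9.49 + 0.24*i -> [-9.49, -9.25, -9.01, -8.77, -8.53]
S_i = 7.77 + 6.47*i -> [7.77, 14.24, 20.71, 27.18, 33.65]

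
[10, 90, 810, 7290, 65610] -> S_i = 10*9^i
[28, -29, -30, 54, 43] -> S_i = Random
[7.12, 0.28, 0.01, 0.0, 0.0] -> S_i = 7.12*0.04^i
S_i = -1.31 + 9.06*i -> [-1.31, 7.75, 16.81, 25.87, 34.93]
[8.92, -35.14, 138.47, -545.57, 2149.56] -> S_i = 8.92*(-3.94)^i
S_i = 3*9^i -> [3, 27, 243, 2187, 19683]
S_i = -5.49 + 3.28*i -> [-5.49, -2.21, 1.07, 4.35, 7.63]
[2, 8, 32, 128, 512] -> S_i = 2*4^i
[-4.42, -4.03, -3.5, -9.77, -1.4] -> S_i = Random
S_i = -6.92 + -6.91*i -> [-6.92, -13.83, -20.74, -27.65, -34.56]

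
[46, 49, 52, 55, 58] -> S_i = 46 + 3*i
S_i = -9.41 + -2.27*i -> [-9.41, -11.68, -13.95, -16.22, -18.49]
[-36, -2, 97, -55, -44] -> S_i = Random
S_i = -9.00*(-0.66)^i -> [-9.0, 5.94, -3.92, 2.59, -1.71]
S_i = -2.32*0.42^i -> [-2.32, -0.97, -0.41, -0.17, -0.07]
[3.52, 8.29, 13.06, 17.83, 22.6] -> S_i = 3.52 + 4.77*i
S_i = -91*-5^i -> [-91, 455, -2275, 11375, -56875]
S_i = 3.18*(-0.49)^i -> [3.18, -1.56, 0.76, -0.37, 0.18]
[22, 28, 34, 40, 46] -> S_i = 22 + 6*i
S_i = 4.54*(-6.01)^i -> [4.54, -27.29, 163.99, -985.55, 5923.16]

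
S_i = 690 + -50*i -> [690, 640, 590, 540, 490]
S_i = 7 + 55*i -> [7, 62, 117, 172, 227]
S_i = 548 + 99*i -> [548, 647, 746, 845, 944]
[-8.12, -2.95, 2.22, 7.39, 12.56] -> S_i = -8.12 + 5.17*i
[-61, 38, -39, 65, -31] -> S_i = Random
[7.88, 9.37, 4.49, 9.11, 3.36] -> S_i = Random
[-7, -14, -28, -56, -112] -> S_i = -7*2^i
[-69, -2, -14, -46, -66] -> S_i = Random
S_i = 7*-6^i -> [7, -42, 252, -1512, 9072]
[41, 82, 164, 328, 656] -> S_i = 41*2^i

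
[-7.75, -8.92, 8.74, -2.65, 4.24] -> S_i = Random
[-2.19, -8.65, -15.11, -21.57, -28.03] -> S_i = -2.19 + -6.46*i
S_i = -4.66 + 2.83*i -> [-4.66, -1.83, 1.0, 3.83, 6.66]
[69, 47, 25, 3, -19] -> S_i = 69 + -22*i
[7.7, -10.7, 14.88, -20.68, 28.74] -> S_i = 7.70*(-1.39)^i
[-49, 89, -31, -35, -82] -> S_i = Random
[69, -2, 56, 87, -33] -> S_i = Random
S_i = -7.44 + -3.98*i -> [-7.44, -11.42, -15.4, -19.38, -23.36]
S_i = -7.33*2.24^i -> [-7.33, -16.42, -36.78, -82.38, -184.54]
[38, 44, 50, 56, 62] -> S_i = 38 + 6*i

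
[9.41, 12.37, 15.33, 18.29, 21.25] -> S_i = 9.41 + 2.96*i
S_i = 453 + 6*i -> [453, 459, 465, 471, 477]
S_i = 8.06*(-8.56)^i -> [8.06, -68.99, 590.59, -5055.41, 43274.3]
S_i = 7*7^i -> [7, 49, 343, 2401, 16807]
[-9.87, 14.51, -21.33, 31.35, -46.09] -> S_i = -9.87*(-1.47)^i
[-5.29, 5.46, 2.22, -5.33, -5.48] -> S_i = Random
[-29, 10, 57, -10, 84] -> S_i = Random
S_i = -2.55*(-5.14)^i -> [-2.55, 13.11, -67.37, 346.28, -1779.89]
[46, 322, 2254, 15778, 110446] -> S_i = 46*7^i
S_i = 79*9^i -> [79, 711, 6399, 57591, 518319]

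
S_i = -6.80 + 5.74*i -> [-6.8, -1.06, 4.68, 10.42, 16.16]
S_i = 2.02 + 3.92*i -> [2.02, 5.94, 9.86, 13.78, 17.7]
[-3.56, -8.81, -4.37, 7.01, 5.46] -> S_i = Random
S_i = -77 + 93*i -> [-77, 16, 109, 202, 295]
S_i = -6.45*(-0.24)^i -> [-6.45, 1.55, -0.37, 0.09, -0.02]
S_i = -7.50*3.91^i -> [-7.5, -29.33, -114.66, -448.32, -1752.95]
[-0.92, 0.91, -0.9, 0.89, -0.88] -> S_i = -0.92*(-0.99)^i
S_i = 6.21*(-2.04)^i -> [6.21, -12.67, 25.84, -52.72, 107.55]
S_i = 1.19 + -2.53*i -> [1.19, -1.34, -3.87, -6.4, -8.93]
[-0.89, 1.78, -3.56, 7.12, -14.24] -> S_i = -0.89*(-2.00)^i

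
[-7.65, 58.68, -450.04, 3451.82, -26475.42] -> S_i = -7.65*(-7.67)^i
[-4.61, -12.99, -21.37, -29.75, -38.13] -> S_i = -4.61 + -8.38*i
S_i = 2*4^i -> [2, 8, 32, 128, 512]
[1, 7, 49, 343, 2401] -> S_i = 1*7^i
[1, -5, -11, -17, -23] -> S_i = 1 + -6*i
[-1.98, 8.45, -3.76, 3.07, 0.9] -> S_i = Random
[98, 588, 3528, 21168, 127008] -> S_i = 98*6^i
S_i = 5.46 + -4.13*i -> [5.46, 1.33, -2.8, -6.93, -11.06]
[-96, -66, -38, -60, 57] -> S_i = Random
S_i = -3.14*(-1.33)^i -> [-3.14, 4.18, -5.55, 7.39, -9.83]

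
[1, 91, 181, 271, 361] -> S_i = 1 + 90*i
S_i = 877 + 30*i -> [877, 907, 937, 967, 997]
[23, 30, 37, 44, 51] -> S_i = 23 + 7*i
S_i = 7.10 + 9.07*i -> [7.1, 16.17, 25.24, 34.31, 43.38]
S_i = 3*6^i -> [3, 18, 108, 648, 3888]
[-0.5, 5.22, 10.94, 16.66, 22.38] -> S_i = -0.50 + 5.72*i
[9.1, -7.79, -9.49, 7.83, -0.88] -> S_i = Random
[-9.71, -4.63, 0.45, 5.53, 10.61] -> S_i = -9.71 + 5.08*i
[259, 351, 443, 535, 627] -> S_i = 259 + 92*i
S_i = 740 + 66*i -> [740, 806, 872, 938, 1004]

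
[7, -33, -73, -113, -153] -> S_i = 7 + -40*i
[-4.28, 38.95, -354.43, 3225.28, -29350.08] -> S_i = -4.28*(-9.10)^i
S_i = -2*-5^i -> [-2, 10, -50, 250, -1250]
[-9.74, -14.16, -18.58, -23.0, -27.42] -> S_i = -9.74 + -4.42*i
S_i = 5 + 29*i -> [5, 34, 63, 92, 121]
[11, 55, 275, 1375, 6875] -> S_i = 11*5^i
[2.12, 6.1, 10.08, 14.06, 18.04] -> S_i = 2.12 + 3.98*i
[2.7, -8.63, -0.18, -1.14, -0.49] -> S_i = Random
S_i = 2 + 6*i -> [2, 8, 14, 20, 26]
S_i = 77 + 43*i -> [77, 120, 163, 206, 249]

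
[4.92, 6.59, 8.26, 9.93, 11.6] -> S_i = 4.92 + 1.67*i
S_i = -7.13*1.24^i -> [-7.13, -8.84, -10.96, -13.59, -16.86]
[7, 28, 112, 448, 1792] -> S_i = 7*4^i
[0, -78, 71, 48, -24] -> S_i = Random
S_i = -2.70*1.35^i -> [-2.7, -3.65, -4.92, -6.64, -8.97]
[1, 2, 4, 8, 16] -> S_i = 1*2^i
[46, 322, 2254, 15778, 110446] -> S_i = 46*7^i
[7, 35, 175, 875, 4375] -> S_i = 7*5^i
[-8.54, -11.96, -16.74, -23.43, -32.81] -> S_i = -8.54*1.40^i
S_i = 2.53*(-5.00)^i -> [2.53, -12.65, 63.25, -316.25, 1581.25]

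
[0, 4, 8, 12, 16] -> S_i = 0 + 4*i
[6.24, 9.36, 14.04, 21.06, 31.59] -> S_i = 6.24*1.50^i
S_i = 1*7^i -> [1, 7, 49, 343, 2401]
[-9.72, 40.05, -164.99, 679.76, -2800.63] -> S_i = -9.72*(-4.12)^i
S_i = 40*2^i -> [40, 80, 160, 320, 640]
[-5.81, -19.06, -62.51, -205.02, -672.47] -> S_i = -5.81*3.28^i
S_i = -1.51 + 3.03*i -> [-1.51, 1.52, 4.55, 7.58, 10.61]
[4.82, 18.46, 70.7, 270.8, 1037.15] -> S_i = 4.82*3.83^i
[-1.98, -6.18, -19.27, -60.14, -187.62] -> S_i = -1.98*3.12^i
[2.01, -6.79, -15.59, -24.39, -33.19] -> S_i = 2.01 + -8.80*i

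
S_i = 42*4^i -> [42, 168, 672, 2688, 10752]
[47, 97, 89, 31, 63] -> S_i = Random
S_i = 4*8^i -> [4, 32, 256, 2048, 16384]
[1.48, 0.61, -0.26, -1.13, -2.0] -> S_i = 1.48 + -0.87*i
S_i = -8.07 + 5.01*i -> [-8.07, -3.06, 1.95, 6.96, 11.97]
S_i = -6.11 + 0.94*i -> [-6.11, -5.17, -4.23, -3.29, -2.35]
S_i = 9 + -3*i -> [9, 6, 3, 0, -3]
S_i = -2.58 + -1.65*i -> [-2.58, -4.23, -5.88, -7.53, -9.18]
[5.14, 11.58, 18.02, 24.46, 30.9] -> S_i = 5.14 + 6.44*i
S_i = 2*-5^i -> [2, -10, 50, -250, 1250]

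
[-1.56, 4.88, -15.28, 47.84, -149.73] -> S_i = -1.56*(-3.13)^i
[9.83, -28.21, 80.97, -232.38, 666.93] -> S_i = 9.83*(-2.87)^i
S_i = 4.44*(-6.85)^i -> [4.44, -30.41, 208.34, -1427.1, 9775.64]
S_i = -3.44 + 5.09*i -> [-3.44, 1.65, 6.74, 11.83, 16.92]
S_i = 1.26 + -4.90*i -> [1.26, -3.64, -8.54, -13.44, -18.34]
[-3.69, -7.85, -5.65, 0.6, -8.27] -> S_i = Random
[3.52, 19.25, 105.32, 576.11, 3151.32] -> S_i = 3.52*5.47^i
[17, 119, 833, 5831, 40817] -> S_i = 17*7^i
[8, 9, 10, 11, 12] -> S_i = 8 + 1*i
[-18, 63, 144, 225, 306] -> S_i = -18 + 81*i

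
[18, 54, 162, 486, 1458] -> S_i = 18*3^i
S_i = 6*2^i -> [6, 12, 24, 48, 96]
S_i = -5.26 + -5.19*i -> [-5.26, -10.45, -15.64, -20.83, -26.02]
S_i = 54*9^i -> [54, 486, 4374, 39366, 354294]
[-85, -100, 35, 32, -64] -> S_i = Random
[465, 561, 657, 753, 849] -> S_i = 465 + 96*i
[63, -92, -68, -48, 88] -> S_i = Random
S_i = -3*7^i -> [-3, -21, -147, -1029, -7203]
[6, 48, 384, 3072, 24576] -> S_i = 6*8^i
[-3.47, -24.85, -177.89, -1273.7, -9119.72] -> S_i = -3.47*7.16^i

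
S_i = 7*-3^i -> [7, -21, 63, -189, 567]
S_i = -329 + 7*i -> [-329, -322, -315, -308, -301]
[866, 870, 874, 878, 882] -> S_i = 866 + 4*i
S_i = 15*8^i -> [15, 120, 960, 7680, 61440]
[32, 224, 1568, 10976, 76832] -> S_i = 32*7^i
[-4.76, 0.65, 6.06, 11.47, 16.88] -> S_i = -4.76 + 5.41*i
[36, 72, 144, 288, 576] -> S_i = 36*2^i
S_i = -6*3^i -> [-6, -18, -54, -162, -486]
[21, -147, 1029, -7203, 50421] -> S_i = 21*-7^i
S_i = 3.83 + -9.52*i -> [3.83, -5.69, -15.21, -24.73, -34.25]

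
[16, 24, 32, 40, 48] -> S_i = 16 + 8*i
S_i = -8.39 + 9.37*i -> [-8.39, 0.98, 10.35, 19.72, 29.09]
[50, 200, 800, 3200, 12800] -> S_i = 50*4^i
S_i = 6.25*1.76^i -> [6.25, 11.0, 19.36, 34.07, 59.97]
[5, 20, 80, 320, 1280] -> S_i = 5*4^i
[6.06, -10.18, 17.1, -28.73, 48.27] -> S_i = 6.06*(-1.68)^i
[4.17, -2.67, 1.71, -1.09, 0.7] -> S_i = 4.17*(-0.64)^i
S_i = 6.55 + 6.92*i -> [6.55, 13.47, 20.39, 27.31, 34.23]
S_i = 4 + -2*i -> [4, 2, 0, -2, -4]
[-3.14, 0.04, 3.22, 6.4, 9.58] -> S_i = -3.14 + 3.18*i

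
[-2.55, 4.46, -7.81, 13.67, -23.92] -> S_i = -2.55*(-1.75)^i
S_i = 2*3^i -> [2, 6, 18, 54, 162]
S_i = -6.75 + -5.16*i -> [-6.75, -11.91, -17.07, -22.23, -27.39]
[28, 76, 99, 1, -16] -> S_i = Random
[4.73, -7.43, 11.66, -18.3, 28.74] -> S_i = 4.73*(-1.57)^i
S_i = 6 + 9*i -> [6, 15, 24, 33, 42]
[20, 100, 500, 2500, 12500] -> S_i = 20*5^i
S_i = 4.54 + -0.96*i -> [4.54, 3.58, 2.62, 1.66, 0.7]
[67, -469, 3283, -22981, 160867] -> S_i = 67*-7^i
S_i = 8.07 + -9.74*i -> [8.07, -1.67, -11.41, -21.15, -30.89]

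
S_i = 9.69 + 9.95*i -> [9.69, 19.64, 29.59, 39.54, 49.49]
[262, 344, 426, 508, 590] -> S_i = 262 + 82*i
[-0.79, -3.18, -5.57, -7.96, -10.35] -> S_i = -0.79 + -2.39*i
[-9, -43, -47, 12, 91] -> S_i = Random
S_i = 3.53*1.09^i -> [3.53, 3.85, 4.19, 4.57, 4.98]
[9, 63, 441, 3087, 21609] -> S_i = 9*7^i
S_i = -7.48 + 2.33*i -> [-7.48, -5.15, -2.82, -0.49, 1.84]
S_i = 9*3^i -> [9, 27, 81, 243, 729]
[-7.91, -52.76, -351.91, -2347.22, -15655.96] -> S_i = -7.91*6.67^i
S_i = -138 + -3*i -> [-138, -141, -144, -147, -150]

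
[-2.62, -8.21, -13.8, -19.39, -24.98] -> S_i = -2.62 + -5.59*i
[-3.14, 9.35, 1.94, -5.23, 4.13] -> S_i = Random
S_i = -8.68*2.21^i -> [-8.68, -19.18, -42.39, -93.69, -207.06]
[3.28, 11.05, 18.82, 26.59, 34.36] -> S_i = 3.28 + 7.77*i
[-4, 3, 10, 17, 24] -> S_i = -4 + 7*i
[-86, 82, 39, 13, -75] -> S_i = Random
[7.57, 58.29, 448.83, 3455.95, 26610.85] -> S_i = 7.57*7.70^i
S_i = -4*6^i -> [-4, -24, -144, -864, -5184]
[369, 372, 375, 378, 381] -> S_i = 369 + 3*i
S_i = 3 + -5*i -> [3, -2, -7, -12, -17]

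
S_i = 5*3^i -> [5, 15, 45, 135, 405]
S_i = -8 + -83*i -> [-8, -91, -174, -257, -340]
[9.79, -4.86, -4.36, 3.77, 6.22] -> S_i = Random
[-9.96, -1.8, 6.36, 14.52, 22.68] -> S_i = -9.96 + 8.16*i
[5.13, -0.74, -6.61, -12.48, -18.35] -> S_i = 5.13 + -5.87*i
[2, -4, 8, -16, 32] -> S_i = 2*-2^i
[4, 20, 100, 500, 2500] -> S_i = 4*5^i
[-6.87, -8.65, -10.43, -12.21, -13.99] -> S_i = -6.87 + -1.78*i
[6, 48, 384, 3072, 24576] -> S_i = 6*8^i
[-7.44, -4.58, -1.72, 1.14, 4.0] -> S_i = -7.44 + 2.86*i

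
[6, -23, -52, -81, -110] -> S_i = 6 + -29*i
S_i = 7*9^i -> [7, 63, 567, 5103, 45927]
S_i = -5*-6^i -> [-5, 30, -180, 1080, -6480]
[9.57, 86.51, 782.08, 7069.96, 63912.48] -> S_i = 9.57*9.04^i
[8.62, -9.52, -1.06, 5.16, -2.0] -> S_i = Random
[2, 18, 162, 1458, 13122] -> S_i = 2*9^i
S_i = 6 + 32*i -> [6, 38, 70, 102, 134]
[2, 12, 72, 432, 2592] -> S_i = 2*6^i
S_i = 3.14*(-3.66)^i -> [3.14, -11.49, 42.06, -153.95, 563.45]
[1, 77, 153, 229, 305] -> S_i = 1 + 76*i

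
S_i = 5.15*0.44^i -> [5.15, 2.27, 1.0, 0.44, 0.19]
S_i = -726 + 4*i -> [-726, -722, -718, -714, -710]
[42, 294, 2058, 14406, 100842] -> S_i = 42*7^i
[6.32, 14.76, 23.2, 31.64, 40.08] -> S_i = 6.32 + 8.44*i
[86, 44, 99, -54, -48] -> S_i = Random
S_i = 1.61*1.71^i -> [1.61, 2.75, 4.71, 8.05, 13.77]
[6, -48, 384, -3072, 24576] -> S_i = 6*-8^i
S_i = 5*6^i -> [5, 30, 180, 1080, 6480]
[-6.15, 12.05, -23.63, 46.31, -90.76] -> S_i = -6.15*(-1.96)^i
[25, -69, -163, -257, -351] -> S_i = 25 + -94*i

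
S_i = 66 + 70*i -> [66, 136, 206, 276, 346]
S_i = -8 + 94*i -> [-8, 86, 180, 274, 368]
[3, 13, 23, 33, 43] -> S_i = 3 + 10*i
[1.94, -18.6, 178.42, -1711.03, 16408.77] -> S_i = 1.94*(-9.59)^i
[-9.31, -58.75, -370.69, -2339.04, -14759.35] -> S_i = -9.31*6.31^i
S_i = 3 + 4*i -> [3, 7, 11, 15, 19]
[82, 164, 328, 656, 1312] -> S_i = 82*2^i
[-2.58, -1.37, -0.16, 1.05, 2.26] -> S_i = -2.58 + 1.21*i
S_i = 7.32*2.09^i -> [7.32, 15.3, 31.97, 66.83, 139.67]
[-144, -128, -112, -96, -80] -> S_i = -144 + 16*i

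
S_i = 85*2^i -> [85, 170, 340, 680, 1360]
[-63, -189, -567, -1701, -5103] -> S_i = -63*3^i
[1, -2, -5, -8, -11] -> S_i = 1 + -3*i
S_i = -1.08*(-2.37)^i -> [-1.08, 2.56, -6.07, 14.38, -34.07]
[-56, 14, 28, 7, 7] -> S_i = Random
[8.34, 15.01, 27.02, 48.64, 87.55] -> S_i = 8.34*1.80^i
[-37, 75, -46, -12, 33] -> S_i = Random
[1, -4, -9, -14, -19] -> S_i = 1 + -5*i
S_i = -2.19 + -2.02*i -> [-2.19, -4.21, -6.23, -8.25, -10.27]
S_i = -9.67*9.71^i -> [-9.67, -93.9, -911.73, -8852.87, -85961.38]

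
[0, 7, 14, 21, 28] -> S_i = 0 + 7*i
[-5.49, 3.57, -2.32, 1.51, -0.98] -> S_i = -5.49*(-0.65)^i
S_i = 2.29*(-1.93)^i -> [2.29, -4.42, 8.53, -16.46, 31.77]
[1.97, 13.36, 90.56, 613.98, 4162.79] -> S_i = 1.97*6.78^i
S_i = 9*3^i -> [9, 27, 81, 243, 729]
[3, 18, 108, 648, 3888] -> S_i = 3*6^i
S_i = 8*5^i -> [8, 40, 200, 1000, 5000]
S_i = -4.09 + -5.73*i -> [-4.09, -9.82, -15.55, -21.28, -27.01]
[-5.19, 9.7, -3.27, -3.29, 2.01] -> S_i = Random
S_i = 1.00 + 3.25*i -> [1.0, 4.25, 7.5, 10.75, 14.0]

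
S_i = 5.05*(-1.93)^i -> [5.05, -9.75, 18.81, -36.3, 70.07]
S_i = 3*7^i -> [3, 21, 147, 1029, 7203]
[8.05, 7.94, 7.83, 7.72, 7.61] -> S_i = 8.05 + -0.11*i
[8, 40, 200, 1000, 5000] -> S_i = 8*5^i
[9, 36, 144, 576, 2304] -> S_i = 9*4^i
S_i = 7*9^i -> [7, 63, 567, 5103, 45927]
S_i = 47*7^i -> [47, 329, 2303, 16121, 112847]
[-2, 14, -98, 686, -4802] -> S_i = -2*-7^i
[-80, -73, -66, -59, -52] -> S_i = -80 + 7*i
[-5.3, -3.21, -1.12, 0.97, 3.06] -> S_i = -5.30 + 2.09*i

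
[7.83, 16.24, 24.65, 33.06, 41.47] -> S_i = 7.83 + 8.41*i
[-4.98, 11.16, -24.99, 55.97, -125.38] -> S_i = -4.98*(-2.24)^i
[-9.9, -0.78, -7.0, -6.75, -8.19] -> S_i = Random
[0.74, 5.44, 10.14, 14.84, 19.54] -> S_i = 0.74 + 4.70*i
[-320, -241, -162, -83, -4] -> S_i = -320 + 79*i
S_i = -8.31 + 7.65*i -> [-8.31, -0.66, 6.99, 14.64, 22.29]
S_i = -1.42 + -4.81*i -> [-1.42, -6.23, -11.04, -15.85, -20.66]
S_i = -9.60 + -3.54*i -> [-9.6, -13.14, -16.68, -20.22, -23.76]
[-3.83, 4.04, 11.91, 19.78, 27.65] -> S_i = -3.83 + 7.87*i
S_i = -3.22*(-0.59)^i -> [-3.22, 1.9, -1.12, 0.66, -0.39]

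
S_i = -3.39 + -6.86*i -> [-3.39, -10.25, -17.11, -23.97, -30.83]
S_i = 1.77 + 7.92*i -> [1.77, 9.69, 17.61, 25.53, 33.45]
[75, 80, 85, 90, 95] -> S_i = 75 + 5*i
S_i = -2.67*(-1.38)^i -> [-2.67, 3.68, -5.08, 7.02, -9.68]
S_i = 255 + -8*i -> [255, 247, 239, 231, 223]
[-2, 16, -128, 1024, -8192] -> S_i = -2*-8^i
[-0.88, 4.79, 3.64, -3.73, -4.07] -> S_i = Random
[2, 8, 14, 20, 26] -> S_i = 2 + 6*i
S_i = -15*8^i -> [-15, -120, -960, -7680, -61440]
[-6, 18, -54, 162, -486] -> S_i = -6*-3^i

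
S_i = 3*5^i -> [3, 15, 75, 375, 1875]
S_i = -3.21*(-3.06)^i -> [-3.21, 9.82, -30.06, 91.97, -281.44]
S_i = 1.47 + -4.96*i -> [1.47, -3.49, -8.45, -13.41, -18.37]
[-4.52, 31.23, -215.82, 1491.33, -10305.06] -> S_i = -4.52*(-6.91)^i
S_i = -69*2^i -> [-69, -138, -276, -552, -1104]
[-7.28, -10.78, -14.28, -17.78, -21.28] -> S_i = -7.28 + -3.50*i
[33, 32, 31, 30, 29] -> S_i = 33 + -1*i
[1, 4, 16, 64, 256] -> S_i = 1*4^i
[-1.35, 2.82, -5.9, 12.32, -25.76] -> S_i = -1.35*(-2.09)^i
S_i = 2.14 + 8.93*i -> [2.14, 11.07, 20.0, 28.93, 37.86]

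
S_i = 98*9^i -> [98, 882, 7938, 71442, 642978]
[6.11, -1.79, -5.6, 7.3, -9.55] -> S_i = Random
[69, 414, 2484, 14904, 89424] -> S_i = 69*6^i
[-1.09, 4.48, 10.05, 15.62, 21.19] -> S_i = -1.09 + 5.57*i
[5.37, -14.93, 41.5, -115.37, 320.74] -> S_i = 5.37*(-2.78)^i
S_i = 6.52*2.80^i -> [6.52, 18.26, 51.12, 143.13, 400.76]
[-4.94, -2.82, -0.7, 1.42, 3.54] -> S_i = -4.94 + 2.12*i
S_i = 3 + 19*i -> [3, 22, 41, 60, 79]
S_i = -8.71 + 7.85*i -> [-8.71, -0.86, 6.99, 14.84, 22.69]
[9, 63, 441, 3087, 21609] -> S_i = 9*7^i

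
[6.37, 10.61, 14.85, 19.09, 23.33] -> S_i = 6.37 + 4.24*i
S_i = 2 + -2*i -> [2, 0, -2, -4, -6]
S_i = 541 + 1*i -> [541, 542, 543, 544, 545]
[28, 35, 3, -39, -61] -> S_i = Random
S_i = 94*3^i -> [94, 282, 846, 2538, 7614]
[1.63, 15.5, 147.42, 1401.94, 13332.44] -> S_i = 1.63*9.51^i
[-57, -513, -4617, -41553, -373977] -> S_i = -57*9^i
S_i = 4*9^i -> [4, 36, 324, 2916, 26244]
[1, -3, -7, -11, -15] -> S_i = 1 + -4*i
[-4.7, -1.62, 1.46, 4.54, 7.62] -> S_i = -4.70 + 3.08*i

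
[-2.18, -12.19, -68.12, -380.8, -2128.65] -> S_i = -2.18*5.59^i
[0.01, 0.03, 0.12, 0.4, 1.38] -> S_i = 0.01*3.43^i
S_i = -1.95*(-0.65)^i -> [-1.95, 1.27, -0.82, 0.54, -0.35]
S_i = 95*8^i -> [95, 760, 6080, 48640, 389120]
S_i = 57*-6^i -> [57, -342, 2052, -12312, 73872]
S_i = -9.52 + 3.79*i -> [-9.52, -5.73, -1.94, 1.85, 5.64]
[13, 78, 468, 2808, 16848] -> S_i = 13*6^i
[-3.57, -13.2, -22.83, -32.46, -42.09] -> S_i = -3.57 + -9.63*i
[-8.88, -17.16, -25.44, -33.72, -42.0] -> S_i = -8.88 + -8.28*i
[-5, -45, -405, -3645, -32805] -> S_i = -5*9^i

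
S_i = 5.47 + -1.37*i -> [5.47, 4.1, 2.73, 1.36, -0.01]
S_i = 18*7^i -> [18, 126, 882, 6174, 43218]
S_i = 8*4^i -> [8, 32, 128, 512, 2048]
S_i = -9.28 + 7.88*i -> [-9.28, -1.4, 6.48, 14.36, 22.24]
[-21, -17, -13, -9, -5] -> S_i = -21 + 4*i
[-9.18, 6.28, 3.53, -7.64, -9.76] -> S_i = Random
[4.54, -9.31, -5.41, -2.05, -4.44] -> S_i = Random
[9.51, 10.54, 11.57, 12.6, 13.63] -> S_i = 9.51 + 1.03*i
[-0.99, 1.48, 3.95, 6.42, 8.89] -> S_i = -0.99 + 2.47*i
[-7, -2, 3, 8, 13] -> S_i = -7 + 5*i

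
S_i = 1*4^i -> [1, 4, 16, 64, 256]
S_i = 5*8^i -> [5, 40, 320, 2560, 20480]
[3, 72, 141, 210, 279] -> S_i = 3 + 69*i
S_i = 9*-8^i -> [9, -72, 576, -4608, 36864]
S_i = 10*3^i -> [10, 30, 90, 270, 810]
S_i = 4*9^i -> [4, 36, 324, 2916, 26244]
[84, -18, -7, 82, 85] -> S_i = Random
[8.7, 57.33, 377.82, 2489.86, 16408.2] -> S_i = 8.70*6.59^i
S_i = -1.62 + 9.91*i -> [-1.62, 8.29, 18.2, 28.11, 38.02]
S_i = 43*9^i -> [43, 387, 3483, 31347, 282123]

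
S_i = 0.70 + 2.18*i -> [0.7, 2.88, 5.06, 7.24, 9.42]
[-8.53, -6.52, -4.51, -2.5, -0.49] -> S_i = -8.53 + 2.01*i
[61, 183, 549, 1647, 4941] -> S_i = 61*3^i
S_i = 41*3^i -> [41, 123, 369, 1107, 3321]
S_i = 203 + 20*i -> [203, 223, 243, 263, 283]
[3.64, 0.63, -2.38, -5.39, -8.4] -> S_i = 3.64 + -3.01*i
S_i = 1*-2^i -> [1, -2, 4, -8, 16]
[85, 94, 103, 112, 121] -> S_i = 85 + 9*i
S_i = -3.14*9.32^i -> [-3.14, -29.26, -272.75, -2542.01, -23691.54]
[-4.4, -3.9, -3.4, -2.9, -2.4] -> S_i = -4.40 + 0.50*i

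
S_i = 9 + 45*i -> [9, 54, 99, 144, 189]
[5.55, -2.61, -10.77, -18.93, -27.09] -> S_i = 5.55 + -8.16*i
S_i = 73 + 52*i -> [73, 125, 177, 229, 281]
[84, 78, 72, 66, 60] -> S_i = 84 + -6*i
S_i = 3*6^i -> [3, 18, 108, 648, 3888]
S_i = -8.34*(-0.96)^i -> [-8.34, 8.01, -7.69, 7.38, -7.08]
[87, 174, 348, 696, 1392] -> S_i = 87*2^i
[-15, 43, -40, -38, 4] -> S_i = Random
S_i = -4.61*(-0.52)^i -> [-4.61, 2.4, -1.25, 0.65, -0.34]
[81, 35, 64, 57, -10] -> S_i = Random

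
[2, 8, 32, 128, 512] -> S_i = 2*4^i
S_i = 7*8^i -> [7, 56, 448, 3584, 28672]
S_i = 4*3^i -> [4, 12, 36, 108, 324]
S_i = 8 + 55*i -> [8, 63, 118, 173, 228]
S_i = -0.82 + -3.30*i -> [-0.82, -4.12, -7.42, -10.72, -14.02]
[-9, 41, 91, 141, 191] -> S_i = -9 + 50*i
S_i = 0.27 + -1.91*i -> [0.27, -1.64, -3.55, -5.46, -7.37]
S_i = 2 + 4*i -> [2, 6, 10, 14, 18]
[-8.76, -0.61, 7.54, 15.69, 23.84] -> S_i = -8.76 + 8.15*i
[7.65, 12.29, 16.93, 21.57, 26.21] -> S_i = 7.65 + 4.64*i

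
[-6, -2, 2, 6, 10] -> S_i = -6 + 4*i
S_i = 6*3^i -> [6, 18, 54, 162, 486]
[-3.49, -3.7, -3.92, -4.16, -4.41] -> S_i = -3.49*1.06^i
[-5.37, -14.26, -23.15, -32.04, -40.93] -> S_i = -5.37 + -8.89*i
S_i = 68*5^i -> [68, 340, 1700, 8500, 42500]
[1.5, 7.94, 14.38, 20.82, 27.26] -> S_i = 1.50 + 6.44*i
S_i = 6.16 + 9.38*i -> [6.16, 15.54, 24.92, 34.3, 43.68]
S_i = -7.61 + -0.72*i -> [-7.61, -8.33, -9.05, -9.77, -10.49]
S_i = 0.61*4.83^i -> [0.61, 2.95, 14.23, 68.73, 331.98]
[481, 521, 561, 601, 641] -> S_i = 481 + 40*i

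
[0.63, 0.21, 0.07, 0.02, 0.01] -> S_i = 0.63*0.33^i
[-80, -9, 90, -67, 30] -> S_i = Random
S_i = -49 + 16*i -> [-49, -33, -17, -1, 15]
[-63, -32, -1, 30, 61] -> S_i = -63 + 31*i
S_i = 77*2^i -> [77, 154, 308, 616, 1232]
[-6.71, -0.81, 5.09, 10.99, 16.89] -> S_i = -6.71 + 5.90*i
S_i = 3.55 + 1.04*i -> [3.55, 4.59, 5.63, 6.67, 7.71]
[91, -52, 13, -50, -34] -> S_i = Random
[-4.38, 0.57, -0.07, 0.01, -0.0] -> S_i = -4.38*(-0.13)^i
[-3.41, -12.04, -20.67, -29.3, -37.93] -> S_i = -3.41 + -8.63*i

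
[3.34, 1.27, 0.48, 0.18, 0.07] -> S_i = 3.34*0.38^i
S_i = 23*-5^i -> [23, -115, 575, -2875, 14375]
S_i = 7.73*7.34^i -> [7.73, 56.74, 416.46, 3056.8, 22436.95]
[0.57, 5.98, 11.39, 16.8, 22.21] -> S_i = 0.57 + 5.41*i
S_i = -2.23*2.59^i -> [-2.23, -5.78, -14.96, -38.74, -100.35]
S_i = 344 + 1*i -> [344, 345, 346, 347, 348]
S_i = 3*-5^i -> [3, -15, 75, -375, 1875]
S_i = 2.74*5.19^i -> [2.74, 14.22, 73.8, 383.05, 1988.02]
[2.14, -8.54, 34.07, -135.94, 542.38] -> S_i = 2.14*(-3.99)^i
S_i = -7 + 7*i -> [-7, 0, 7, 14, 21]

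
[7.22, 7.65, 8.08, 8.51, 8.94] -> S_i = 7.22 + 0.43*i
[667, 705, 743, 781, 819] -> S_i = 667 + 38*i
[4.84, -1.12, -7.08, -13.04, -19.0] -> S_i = 4.84 + -5.96*i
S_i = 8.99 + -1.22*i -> [8.99, 7.77, 6.55, 5.33, 4.11]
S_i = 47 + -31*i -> [47, 16, -15, -46, -77]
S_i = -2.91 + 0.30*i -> [-2.91, -2.61, -2.31, -2.01, -1.71]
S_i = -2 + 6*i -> [-2, 4, 10, 16, 22]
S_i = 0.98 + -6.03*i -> [0.98, -5.05, -11.08, -17.11, -23.14]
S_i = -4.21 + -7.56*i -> [-4.21, -11.77, -19.33, -26.89, -34.45]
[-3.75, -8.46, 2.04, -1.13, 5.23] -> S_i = Random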